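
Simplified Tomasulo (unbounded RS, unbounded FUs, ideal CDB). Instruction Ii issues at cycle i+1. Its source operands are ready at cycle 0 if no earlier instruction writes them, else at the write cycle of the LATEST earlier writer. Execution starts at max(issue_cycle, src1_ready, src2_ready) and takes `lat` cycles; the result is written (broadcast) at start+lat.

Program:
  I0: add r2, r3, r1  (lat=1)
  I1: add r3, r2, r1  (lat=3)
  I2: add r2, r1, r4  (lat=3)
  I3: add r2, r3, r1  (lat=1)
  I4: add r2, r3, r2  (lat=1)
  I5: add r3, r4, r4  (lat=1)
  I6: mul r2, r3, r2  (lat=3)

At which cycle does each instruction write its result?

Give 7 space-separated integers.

Answer: 2 5 6 6 7 7 10

Derivation:
I0 add r2: issue@1 deps=(None,None) exec_start@1 write@2
I1 add r3: issue@2 deps=(0,None) exec_start@2 write@5
I2 add r2: issue@3 deps=(None,None) exec_start@3 write@6
I3 add r2: issue@4 deps=(1,None) exec_start@5 write@6
I4 add r2: issue@5 deps=(1,3) exec_start@6 write@7
I5 add r3: issue@6 deps=(None,None) exec_start@6 write@7
I6 mul r2: issue@7 deps=(5,4) exec_start@7 write@10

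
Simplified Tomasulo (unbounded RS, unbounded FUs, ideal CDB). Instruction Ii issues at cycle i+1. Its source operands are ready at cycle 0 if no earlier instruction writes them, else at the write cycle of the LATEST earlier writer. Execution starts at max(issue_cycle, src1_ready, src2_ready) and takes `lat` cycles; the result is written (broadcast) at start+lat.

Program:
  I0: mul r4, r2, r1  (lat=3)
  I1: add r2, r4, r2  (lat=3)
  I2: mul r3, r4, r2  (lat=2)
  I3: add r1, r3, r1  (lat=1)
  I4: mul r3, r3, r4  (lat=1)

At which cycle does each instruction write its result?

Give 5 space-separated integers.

I0 mul r4: issue@1 deps=(None,None) exec_start@1 write@4
I1 add r2: issue@2 deps=(0,None) exec_start@4 write@7
I2 mul r3: issue@3 deps=(0,1) exec_start@7 write@9
I3 add r1: issue@4 deps=(2,None) exec_start@9 write@10
I4 mul r3: issue@5 deps=(2,0) exec_start@9 write@10

Answer: 4 7 9 10 10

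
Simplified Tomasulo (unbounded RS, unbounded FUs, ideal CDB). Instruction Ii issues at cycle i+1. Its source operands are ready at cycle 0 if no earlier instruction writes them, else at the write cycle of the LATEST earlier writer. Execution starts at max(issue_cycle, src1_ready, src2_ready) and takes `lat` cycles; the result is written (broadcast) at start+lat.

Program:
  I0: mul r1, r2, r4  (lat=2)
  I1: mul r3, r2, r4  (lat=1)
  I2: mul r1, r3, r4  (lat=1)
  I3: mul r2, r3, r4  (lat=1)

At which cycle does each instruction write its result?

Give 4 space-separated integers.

I0 mul r1: issue@1 deps=(None,None) exec_start@1 write@3
I1 mul r3: issue@2 deps=(None,None) exec_start@2 write@3
I2 mul r1: issue@3 deps=(1,None) exec_start@3 write@4
I3 mul r2: issue@4 deps=(1,None) exec_start@4 write@5

Answer: 3 3 4 5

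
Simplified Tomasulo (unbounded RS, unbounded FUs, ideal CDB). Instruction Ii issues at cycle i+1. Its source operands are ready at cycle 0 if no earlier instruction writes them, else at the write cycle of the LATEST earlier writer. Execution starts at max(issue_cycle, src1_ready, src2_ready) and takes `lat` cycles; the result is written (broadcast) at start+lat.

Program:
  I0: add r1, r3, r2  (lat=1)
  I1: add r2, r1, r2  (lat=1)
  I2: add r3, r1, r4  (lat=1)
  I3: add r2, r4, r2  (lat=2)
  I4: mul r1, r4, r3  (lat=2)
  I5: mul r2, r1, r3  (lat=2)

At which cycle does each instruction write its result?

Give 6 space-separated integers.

Answer: 2 3 4 6 7 9

Derivation:
I0 add r1: issue@1 deps=(None,None) exec_start@1 write@2
I1 add r2: issue@2 deps=(0,None) exec_start@2 write@3
I2 add r3: issue@3 deps=(0,None) exec_start@3 write@4
I3 add r2: issue@4 deps=(None,1) exec_start@4 write@6
I4 mul r1: issue@5 deps=(None,2) exec_start@5 write@7
I5 mul r2: issue@6 deps=(4,2) exec_start@7 write@9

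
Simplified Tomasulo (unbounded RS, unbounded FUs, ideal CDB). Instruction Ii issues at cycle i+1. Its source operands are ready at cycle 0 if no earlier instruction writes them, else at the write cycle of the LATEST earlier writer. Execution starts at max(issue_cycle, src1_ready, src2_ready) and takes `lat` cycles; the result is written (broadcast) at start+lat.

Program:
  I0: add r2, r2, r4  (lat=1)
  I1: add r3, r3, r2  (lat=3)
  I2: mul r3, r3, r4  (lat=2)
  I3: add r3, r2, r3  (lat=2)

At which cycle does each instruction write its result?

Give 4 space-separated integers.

Answer: 2 5 7 9

Derivation:
I0 add r2: issue@1 deps=(None,None) exec_start@1 write@2
I1 add r3: issue@2 deps=(None,0) exec_start@2 write@5
I2 mul r3: issue@3 deps=(1,None) exec_start@5 write@7
I3 add r3: issue@4 deps=(0,2) exec_start@7 write@9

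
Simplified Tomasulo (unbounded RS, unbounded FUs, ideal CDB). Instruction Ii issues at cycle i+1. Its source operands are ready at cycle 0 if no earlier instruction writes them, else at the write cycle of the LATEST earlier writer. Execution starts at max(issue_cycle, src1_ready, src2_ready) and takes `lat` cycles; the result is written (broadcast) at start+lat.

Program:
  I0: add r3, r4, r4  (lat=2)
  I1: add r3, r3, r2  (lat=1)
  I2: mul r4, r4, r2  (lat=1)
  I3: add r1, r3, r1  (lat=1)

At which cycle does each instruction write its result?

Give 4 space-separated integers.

I0 add r3: issue@1 deps=(None,None) exec_start@1 write@3
I1 add r3: issue@2 deps=(0,None) exec_start@3 write@4
I2 mul r4: issue@3 deps=(None,None) exec_start@3 write@4
I3 add r1: issue@4 deps=(1,None) exec_start@4 write@5

Answer: 3 4 4 5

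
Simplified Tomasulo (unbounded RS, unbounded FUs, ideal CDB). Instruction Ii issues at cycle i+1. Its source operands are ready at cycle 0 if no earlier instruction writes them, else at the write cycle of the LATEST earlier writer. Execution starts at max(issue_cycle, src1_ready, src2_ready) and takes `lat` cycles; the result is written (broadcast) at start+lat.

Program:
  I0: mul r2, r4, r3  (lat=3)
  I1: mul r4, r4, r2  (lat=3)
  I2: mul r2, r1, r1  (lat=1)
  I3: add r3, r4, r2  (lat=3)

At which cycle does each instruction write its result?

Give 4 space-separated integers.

I0 mul r2: issue@1 deps=(None,None) exec_start@1 write@4
I1 mul r4: issue@2 deps=(None,0) exec_start@4 write@7
I2 mul r2: issue@3 deps=(None,None) exec_start@3 write@4
I3 add r3: issue@4 deps=(1,2) exec_start@7 write@10

Answer: 4 7 4 10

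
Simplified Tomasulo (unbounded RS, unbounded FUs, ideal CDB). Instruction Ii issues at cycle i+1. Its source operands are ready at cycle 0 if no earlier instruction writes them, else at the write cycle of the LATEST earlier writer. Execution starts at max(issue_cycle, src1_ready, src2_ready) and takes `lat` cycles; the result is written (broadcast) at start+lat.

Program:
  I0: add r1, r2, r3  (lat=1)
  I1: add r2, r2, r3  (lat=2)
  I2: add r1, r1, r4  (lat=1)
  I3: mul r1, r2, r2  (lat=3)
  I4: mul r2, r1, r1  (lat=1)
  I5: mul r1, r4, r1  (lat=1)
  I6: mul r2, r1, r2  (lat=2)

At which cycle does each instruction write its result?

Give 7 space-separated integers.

I0 add r1: issue@1 deps=(None,None) exec_start@1 write@2
I1 add r2: issue@2 deps=(None,None) exec_start@2 write@4
I2 add r1: issue@3 deps=(0,None) exec_start@3 write@4
I3 mul r1: issue@4 deps=(1,1) exec_start@4 write@7
I4 mul r2: issue@5 deps=(3,3) exec_start@7 write@8
I5 mul r1: issue@6 deps=(None,3) exec_start@7 write@8
I6 mul r2: issue@7 deps=(5,4) exec_start@8 write@10

Answer: 2 4 4 7 8 8 10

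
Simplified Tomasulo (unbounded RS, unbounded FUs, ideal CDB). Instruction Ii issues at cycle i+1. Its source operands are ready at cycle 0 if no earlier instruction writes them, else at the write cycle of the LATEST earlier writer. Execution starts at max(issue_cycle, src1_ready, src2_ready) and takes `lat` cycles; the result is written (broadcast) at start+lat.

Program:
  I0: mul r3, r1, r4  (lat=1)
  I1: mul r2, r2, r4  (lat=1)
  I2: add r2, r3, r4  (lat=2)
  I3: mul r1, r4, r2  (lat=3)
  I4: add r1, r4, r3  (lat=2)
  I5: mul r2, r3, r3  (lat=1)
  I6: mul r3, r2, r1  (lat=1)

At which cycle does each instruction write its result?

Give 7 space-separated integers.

Answer: 2 3 5 8 7 7 8

Derivation:
I0 mul r3: issue@1 deps=(None,None) exec_start@1 write@2
I1 mul r2: issue@2 deps=(None,None) exec_start@2 write@3
I2 add r2: issue@3 deps=(0,None) exec_start@3 write@5
I3 mul r1: issue@4 deps=(None,2) exec_start@5 write@8
I4 add r1: issue@5 deps=(None,0) exec_start@5 write@7
I5 mul r2: issue@6 deps=(0,0) exec_start@6 write@7
I6 mul r3: issue@7 deps=(5,4) exec_start@7 write@8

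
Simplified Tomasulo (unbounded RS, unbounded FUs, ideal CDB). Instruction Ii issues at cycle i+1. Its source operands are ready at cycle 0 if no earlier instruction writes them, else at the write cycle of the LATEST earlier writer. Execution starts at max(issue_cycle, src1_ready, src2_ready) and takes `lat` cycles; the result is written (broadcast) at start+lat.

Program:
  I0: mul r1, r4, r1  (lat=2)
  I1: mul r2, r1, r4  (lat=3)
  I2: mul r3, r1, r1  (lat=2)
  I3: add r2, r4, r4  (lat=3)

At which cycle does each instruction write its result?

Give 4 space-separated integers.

I0 mul r1: issue@1 deps=(None,None) exec_start@1 write@3
I1 mul r2: issue@2 deps=(0,None) exec_start@3 write@6
I2 mul r3: issue@3 deps=(0,0) exec_start@3 write@5
I3 add r2: issue@4 deps=(None,None) exec_start@4 write@7

Answer: 3 6 5 7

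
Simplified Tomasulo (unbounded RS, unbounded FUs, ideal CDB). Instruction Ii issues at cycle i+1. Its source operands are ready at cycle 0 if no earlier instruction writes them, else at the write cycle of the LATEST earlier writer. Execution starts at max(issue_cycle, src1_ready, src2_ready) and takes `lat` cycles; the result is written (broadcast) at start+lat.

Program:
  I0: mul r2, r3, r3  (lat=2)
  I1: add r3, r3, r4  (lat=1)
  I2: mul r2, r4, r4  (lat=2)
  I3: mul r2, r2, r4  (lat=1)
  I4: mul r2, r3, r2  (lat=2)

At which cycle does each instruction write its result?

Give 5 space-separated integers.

Answer: 3 3 5 6 8

Derivation:
I0 mul r2: issue@1 deps=(None,None) exec_start@1 write@3
I1 add r3: issue@2 deps=(None,None) exec_start@2 write@3
I2 mul r2: issue@3 deps=(None,None) exec_start@3 write@5
I3 mul r2: issue@4 deps=(2,None) exec_start@5 write@6
I4 mul r2: issue@5 deps=(1,3) exec_start@6 write@8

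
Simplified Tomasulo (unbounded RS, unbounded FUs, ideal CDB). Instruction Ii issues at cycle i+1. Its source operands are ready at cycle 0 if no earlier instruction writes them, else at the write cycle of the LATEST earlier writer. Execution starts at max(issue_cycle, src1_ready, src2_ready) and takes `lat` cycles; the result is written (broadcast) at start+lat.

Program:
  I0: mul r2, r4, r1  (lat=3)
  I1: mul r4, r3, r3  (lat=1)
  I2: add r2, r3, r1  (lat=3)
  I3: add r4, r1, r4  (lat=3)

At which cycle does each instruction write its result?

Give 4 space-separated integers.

Answer: 4 3 6 7

Derivation:
I0 mul r2: issue@1 deps=(None,None) exec_start@1 write@4
I1 mul r4: issue@2 deps=(None,None) exec_start@2 write@3
I2 add r2: issue@3 deps=(None,None) exec_start@3 write@6
I3 add r4: issue@4 deps=(None,1) exec_start@4 write@7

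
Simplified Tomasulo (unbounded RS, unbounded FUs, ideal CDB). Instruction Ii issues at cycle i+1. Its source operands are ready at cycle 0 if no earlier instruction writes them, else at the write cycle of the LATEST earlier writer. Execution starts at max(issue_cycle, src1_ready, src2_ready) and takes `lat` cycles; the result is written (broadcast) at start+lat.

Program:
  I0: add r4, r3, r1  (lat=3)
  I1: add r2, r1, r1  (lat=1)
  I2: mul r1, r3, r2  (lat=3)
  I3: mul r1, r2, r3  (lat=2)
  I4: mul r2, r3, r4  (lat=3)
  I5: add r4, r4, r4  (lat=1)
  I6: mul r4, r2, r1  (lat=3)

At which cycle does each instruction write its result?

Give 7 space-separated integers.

I0 add r4: issue@1 deps=(None,None) exec_start@1 write@4
I1 add r2: issue@2 deps=(None,None) exec_start@2 write@3
I2 mul r1: issue@3 deps=(None,1) exec_start@3 write@6
I3 mul r1: issue@4 deps=(1,None) exec_start@4 write@6
I4 mul r2: issue@5 deps=(None,0) exec_start@5 write@8
I5 add r4: issue@6 deps=(0,0) exec_start@6 write@7
I6 mul r4: issue@7 deps=(4,3) exec_start@8 write@11

Answer: 4 3 6 6 8 7 11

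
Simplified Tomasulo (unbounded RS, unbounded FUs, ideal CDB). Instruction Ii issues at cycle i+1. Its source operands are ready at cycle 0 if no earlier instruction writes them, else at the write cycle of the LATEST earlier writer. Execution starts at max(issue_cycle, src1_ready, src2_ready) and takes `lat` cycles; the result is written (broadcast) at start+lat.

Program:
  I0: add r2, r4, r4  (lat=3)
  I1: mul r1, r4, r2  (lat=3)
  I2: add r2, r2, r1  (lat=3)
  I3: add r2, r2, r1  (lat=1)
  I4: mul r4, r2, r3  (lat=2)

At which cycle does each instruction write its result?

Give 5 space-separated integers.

Answer: 4 7 10 11 13

Derivation:
I0 add r2: issue@1 deps=(None,None) exec_start@1 write@4
I1 mul r1: issue@2 deps=(None,0) exec_start@4 write@7
I2 add r2: issue@3 deps=(0,1) exec_start@7 write@10
I3 add r2: issue@4 deps=(2,1) exec_start@10 write@11
I4 mul r4: issue@5 deps=(3,None) exec_start@11 write@13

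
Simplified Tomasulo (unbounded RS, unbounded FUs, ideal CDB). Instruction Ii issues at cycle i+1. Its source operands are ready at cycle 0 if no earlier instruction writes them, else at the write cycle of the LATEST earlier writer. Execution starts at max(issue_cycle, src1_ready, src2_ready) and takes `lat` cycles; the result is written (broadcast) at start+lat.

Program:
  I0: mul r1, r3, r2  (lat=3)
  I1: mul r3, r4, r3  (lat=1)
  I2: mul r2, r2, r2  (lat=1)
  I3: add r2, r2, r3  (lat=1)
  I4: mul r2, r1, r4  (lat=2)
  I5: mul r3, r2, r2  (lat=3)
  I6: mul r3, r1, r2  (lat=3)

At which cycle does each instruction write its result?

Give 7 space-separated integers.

I0 mul r1: issue@1 deps=(None,None) exec_start@1 write@4
I1 mul r3: issue@2 deps=(None,None) exec_start@2 write@3
I2 mul r2: issue@3 deps=(None,None) exec_start@3 write@4
I3 add r2: issue@4 deps=(2,1) exec_start@4 write@5
I4 mul r2: issue@5 deps=(0,None) exec_start@5 write@7
I5 mul r3: issue@6 deps=(4,4) exec_start@7 write@10
I6 mul r3: issue@7 deps=(0,4) exec_start@7 write@10

Answer: 4 3 4 5 7 10 10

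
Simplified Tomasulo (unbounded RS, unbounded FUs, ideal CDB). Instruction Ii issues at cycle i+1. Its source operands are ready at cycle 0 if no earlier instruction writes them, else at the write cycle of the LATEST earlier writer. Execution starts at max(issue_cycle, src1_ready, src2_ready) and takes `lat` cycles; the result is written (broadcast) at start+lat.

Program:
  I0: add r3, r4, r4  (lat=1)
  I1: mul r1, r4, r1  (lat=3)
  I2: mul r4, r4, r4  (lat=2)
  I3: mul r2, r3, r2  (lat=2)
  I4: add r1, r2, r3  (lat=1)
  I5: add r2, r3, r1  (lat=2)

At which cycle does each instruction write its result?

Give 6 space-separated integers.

I0 add r3: issue@1 deps=(None,None) exec_start@1 write@2
I1 mul r1: issue@2 deps=(None,None) exec_start@2 write@5
I2 mul r4: issue@3 deps=(None,None) exec_start@3 write@5
I3 mul r2: issue@4 deps=(0,None) exec_start@4 write@6
I4 add r1: issue@5 deps=(3,0) exec_start@6 write@7
I5 add r2: issue@6 deps=(0,4) exec_start@7 write@9

Answer: 2 5 5 6 7 9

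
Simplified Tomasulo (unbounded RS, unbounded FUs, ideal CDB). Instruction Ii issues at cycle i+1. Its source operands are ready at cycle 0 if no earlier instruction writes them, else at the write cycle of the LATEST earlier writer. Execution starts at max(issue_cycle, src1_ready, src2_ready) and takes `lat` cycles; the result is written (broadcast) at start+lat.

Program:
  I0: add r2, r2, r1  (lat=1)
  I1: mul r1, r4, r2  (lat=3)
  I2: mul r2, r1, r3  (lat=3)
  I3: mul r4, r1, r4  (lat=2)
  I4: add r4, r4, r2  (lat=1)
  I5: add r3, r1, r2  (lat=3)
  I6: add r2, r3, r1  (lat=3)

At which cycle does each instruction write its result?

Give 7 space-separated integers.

I0 add r2: issue@1 deps=(None,None) exec_start@1 write@2
I1 mul r1: issue@2 deps=(None,0) exec_start@2 write@5
I2 mul r2: issue@3 deps=(1,None) exec_start@5 write@8
I3 mul r4: issue@4 deps=(1,None) exec_start@5 write@7
I4 add r4: issue@5 deps=(3,2) exec_start@8 write@9
I5 add r3: issue@6 deps=(1,2) exec_start@8 write@11
I6 add r2: issue@7 deps=(5,1) exec_start@11 write@14

Answer: 2 5 8 7 9 11 14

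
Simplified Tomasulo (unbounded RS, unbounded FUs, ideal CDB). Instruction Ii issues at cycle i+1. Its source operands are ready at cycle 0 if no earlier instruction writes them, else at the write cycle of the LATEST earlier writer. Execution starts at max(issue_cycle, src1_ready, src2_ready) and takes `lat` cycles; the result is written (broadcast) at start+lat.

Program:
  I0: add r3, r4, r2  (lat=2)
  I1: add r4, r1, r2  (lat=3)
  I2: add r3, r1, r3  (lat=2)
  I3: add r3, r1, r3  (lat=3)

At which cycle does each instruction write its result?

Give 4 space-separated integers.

I0 add r3: issue@1 deps=(None,None) exec_start@1 write@3
I1 add r4: issue@2 deps=(None,None) exec_start@2 write@5
I2 add r3: issue@3 deps=(None,0) exec_start@3 write@5
I3 add r3: issue@4 deps=(None,2) exec_start@5 write@8

Answer: 3 5 5 8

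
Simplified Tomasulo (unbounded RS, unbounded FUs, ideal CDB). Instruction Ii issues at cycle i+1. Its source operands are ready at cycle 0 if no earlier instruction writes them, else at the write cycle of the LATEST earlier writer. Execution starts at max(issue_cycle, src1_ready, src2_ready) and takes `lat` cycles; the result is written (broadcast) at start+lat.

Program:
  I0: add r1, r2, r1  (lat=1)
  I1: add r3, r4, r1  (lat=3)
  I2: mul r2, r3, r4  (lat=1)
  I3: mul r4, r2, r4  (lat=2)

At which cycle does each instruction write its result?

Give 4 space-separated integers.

Answer: 2 5 6 8

Derivation:
I0 add r1: issue@1 deps=(None,None) exec_start@1 write@2
I1 add r3: issue@2 deps=(None,0) exec_start@2 write@5
I2 mul r2: issue@3 deps=(1,None) exec_start@5 write@6
I3 mul r4: issue@4 deps=(2,None) exec_start@6 write@8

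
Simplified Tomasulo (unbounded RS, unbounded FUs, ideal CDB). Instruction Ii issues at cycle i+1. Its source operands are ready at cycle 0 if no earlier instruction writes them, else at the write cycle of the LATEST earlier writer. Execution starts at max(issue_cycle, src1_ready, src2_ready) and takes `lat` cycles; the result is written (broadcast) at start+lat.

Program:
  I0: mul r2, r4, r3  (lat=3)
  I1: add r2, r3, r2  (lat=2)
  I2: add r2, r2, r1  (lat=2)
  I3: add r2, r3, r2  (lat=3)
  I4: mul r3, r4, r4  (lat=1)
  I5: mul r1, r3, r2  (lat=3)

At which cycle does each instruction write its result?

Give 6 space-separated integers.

I0 mul r2: issue@1 deps=(None,None) exec_start@1 write@4
I1 add r2: issue@2 deps=(None,0) exec_start@4 write@6
I2 add r2: issue@3 deps=(1,None) exec_start@6 write@8
I3 add r2: issue@4 deps=(None,2) exec_start@8 write@11
I4 mul r3: issue@5 deps=(None,None) exec_start@5 write@6
I5 mul r1: issue@6 deps=(4,3) exec_start@11 write@14

Answer: 4 6 8 11 6 14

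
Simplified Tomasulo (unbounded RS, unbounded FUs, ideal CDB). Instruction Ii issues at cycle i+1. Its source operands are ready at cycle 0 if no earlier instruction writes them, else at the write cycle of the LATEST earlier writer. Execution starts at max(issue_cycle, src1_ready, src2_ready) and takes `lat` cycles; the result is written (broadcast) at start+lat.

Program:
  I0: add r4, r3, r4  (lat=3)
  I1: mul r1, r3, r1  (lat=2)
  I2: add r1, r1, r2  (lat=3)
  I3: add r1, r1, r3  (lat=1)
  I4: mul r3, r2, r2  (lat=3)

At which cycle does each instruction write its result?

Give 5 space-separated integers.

Answer: 4 4 7 8 8

Derivation:
I0 add r4: issue@1 deps=(None,None) exec_start@1 write@4
I1 mul r1: issue@2 deps=(None,None) exec_start@2 write@4
I2 add r1: issue@3 deps=(1,None) exec_start@4 write@7
I3 add r1: issue@4 deps=(2,None) exec_start@7 write@8
I4 mul r3: issue@5 deps=(None,None) exec_start@5 write@8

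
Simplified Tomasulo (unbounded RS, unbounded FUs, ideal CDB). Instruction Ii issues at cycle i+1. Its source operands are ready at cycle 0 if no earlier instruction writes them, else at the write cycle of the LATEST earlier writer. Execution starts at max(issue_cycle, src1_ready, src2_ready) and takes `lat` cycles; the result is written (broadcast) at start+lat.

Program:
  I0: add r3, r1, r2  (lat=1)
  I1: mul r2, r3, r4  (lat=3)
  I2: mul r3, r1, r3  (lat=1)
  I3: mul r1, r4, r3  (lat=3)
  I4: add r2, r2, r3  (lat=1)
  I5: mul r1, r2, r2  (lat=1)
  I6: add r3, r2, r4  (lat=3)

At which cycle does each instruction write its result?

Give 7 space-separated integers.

I0 add r3: issue@1 deps=(None,None) exec_start@1 write@2
I1 mul r2: issue@2 deps=(0,None) exec_start@2 write@5
I2 mul r3: issue@3 deps=(None,0) exec_start@3 write@4
I3 mul r1: issue@4 deps=(None,2) exec_start@4 write@7
I4 add r2: issue@5 deps=(1,2) exec_start@5 write@6
I5 mul r1: issue@6 deps=(4,4) exec_start@6 write@7
I6 add r3: issue@7 deps=(4,None) exec_start@7 write@10

Answer: 2 5 4 7 6 7 10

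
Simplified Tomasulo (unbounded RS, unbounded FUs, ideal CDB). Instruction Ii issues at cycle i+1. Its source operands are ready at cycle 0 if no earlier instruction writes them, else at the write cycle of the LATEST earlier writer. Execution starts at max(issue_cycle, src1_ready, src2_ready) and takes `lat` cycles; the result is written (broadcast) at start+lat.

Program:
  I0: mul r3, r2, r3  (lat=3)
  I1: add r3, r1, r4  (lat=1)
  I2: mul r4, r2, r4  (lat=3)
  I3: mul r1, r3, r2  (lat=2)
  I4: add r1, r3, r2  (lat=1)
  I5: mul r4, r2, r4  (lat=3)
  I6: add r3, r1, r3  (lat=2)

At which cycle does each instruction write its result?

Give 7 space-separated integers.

Answer: 4 3 6 6 6 9 9

Derivation:
I0 mul r3: issue@1 deps=(None,None) exec_start@1 write@4
I1 add r3: issue@2 deps=(None,None) exec_start@2 write@3
I2 mul r4: issue@3 deps=(None,None) exec_start@3 write@6
I3 mul r1: issue@4 deps=(1,None) exec_start@4 write@6
I4 add r1: issue@5 deps=(1,None) exec_start@5 write@6
I5 mul r4: issue@6 deps=(None,2) exec_start@6 write@9
I6 add r3: issue@7 deps=(4,1) exec_start@7 write@9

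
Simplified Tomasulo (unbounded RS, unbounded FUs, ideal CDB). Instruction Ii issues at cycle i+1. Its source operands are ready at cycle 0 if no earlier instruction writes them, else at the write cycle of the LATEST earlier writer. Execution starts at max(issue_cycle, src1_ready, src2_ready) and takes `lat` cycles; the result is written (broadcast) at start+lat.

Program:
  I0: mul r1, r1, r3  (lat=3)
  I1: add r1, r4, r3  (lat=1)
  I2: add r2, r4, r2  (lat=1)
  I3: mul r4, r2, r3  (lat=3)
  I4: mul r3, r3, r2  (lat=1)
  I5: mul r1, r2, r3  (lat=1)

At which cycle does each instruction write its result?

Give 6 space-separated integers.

Answer: 4 3 4 7 6 7

Derivation:
I0 mul r1: issue@1 deps=(None,None) exec_start@1 write@4
I1 add r1: issue@2 deps=(None,None) exec_start@2 write@3
I2 add r2: issue@3 deps=(None,None) exec_start@3 write@4
I3 mul r4: issue@4 deps=(2,None) exec_start@4 write@7
I4 mul r3: issue@5 deps=(None,2) exec_start@5 write@6
I5 mul r1: issue@6 deps=(2,4) exec_start@6 write@7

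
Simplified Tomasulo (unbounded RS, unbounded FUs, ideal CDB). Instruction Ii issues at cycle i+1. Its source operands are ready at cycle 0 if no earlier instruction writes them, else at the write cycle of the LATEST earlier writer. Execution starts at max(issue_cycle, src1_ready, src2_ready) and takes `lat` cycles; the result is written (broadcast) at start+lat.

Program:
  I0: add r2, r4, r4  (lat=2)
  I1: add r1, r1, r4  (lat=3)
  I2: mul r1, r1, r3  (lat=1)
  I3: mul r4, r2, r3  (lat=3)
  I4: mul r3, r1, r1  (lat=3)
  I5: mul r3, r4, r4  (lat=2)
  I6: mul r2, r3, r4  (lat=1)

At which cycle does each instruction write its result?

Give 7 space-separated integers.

I0 add r2: issue@1 deps=(None,None) exec_start@1 write@3
I1 add r1: issue@2 deps=(None,None) exec_start@2 write@5
I2 mul r1: issue@3 deps=(1,None) exec_start@5 write@6
I3 mul r4: issue@4 deps=(0,None) exec_start@4 write@7
I4 mul r3: issue@5 deps=(2,2) exec_start@6 write@9
I5 mul r3: issue@6 deps=(3,3) exec_start@7 write@9
I6 mul r2: issue@7 deps=(5,3) exec_start@9 write@10

Answer: 3 5 6 7 9 9 10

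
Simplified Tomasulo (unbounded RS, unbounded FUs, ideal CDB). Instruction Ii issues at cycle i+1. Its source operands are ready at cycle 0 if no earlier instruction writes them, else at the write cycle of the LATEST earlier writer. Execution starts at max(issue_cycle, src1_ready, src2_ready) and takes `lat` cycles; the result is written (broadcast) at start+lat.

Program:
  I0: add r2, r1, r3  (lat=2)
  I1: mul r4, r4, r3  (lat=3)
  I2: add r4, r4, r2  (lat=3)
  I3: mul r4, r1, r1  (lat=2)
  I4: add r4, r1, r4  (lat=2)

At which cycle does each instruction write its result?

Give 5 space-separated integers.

Answer: 3 5 8 6 8

Derivation:
I0 add r2: issue@1 deps=(None,None) exec_start@1 write@3
I1 mul r4: issue@2 deps=(None,None) exec_start@2 write@5
I2 add r4: issue@3 deps=(1,0) exec_start@5 write@8
I3 mul r4: issue@4 deps=(None,None) exec_start@4 write@6
I4 add r4: issue@5 deps=(None,3) exec_start@6 write@8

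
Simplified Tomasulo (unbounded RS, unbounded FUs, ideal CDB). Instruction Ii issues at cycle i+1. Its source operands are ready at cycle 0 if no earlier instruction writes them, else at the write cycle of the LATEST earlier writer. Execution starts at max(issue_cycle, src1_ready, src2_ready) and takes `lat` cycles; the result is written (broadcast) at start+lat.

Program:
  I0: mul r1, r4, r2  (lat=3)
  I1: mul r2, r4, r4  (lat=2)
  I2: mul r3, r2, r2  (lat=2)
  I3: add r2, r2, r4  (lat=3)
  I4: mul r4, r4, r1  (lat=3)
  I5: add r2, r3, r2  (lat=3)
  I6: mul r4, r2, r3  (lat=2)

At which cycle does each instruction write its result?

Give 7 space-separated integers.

I0 mul r1: issue@1 deps=(None,None) exec_start@1 write@4
I1 mul r2: issue@2 deps=(None,None) exec_start@2 write@4
I2 mul r3: issue@3 deps=(1,1) exec_start@4 write@6
I3 add r2: issue@4 deps=(1,None) exec_start@4 write@7
I4 mul r4: issue@5 deps=(None,0) exec_start@5 write@8
I5 add r2: issue@6 deps=(2,3) exec_start@7 write@10
I6 mul r4: issue@7 deps=(5,2) exec_start@10 write@12

Answer: 4 4 6 7 8 10 12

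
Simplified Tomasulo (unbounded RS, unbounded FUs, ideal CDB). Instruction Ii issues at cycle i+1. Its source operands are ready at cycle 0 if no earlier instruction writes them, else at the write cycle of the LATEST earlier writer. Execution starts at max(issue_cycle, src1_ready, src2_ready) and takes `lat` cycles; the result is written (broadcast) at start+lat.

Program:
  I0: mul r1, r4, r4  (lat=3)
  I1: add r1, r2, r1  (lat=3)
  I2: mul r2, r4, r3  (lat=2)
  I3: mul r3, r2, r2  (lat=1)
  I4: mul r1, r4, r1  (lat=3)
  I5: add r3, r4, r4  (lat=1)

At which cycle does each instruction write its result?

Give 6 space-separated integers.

Answer: 4 7 5 6 10 7

Derivation:
I0 mul r1: issue@1 deps=(None,None) exec_start@1 write@4
I1 add r1: issue@2 deps=(None,0) exec_start@4 write@7
I2 mul r2: issue@3 deps=(None,None) exec_start@3 write@5
I3 mul r3: issue@4 deps=(2,2) exec_start@5 write@6
I4 mul r1: issue@5 deps=(None,1) exec_start@7 write@10
I5 add r3: issue@6 deps=(None,None) exec_start@6 write@7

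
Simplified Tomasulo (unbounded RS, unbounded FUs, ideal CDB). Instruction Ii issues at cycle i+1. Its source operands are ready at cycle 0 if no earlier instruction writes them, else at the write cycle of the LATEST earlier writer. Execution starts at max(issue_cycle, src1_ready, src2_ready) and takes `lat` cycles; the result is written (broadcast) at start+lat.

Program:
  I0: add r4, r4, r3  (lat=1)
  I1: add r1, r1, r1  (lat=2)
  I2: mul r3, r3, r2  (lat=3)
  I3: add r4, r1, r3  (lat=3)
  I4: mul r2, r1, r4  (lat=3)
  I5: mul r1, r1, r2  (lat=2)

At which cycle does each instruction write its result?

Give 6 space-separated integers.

Answer: 2 4 6 9 12 14

Derivation:
I0 add r4: issue@1 deps=(None,None) exec_start@1 write@2
I1 add r1: issue@2 deps=(None,None) exec_start@2 write@4
I2 mul r3: issue@3 deps=(None,None) exec_start@3 write@6
I3 add r4: issue@4 deps=(1,2) exec_start@6 write@9
I4 mul r2: issue@5 deps=(1,3) exec_start@9 write@12
I5 mul r1: issue@6 deps=(1,4) exec_start@12 write@14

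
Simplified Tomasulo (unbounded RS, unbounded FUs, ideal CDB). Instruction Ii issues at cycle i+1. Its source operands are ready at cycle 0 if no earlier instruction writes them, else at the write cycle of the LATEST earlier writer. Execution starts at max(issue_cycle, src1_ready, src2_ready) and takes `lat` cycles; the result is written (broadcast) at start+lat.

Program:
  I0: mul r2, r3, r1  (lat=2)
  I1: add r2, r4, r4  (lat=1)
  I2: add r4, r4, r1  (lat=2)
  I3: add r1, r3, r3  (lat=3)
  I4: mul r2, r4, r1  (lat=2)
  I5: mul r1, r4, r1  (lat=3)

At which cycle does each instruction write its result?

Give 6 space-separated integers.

I0 mul r2: issue@1 deps=(None,None) exec_start@1 write@3
I1 add r2: issue@2 deps=(None,None) exec_start@2 write@3
I2 add r4: issue@3 deps=(None,None) exec_start@3 write@5
I3 add r1: issue@4 deps=(None,None) exec_start@4 write@7
I4 mul r2: issue@5 deps=(2,3) exec_start@7 write@9
I5 mul r1: issue@6 deps=(2,3) exec_start@7 write@10

Answer: 3 3 5 7 9 10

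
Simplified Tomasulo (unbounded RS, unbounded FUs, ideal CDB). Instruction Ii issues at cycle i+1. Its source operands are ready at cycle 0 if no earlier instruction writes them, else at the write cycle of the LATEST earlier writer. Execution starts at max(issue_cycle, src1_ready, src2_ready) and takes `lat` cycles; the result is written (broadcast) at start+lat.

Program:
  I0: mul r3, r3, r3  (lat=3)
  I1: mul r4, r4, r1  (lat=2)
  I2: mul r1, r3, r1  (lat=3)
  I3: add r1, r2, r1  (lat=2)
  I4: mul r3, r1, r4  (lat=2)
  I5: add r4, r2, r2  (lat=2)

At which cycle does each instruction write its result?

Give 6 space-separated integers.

I0 mul r3: issue@1 deps=(None,None) exec_start@1 write@4
I1 mul r4: issue@2 deps=(None,None) exec_start@2 write@4
I2 mul r1: issue@3 deps=(0,None) exec_start@4 write@7
I3 add r1: issue@4 deps=(None,2) exec_start@7 write@9
I4 mul r3: issue@5 deps=(3,1) exec_start@9 write@11
I5 add r4: issue@6 deps=(None,None) exec_start@6 write@8

Answer: 4 4 7 9 11 8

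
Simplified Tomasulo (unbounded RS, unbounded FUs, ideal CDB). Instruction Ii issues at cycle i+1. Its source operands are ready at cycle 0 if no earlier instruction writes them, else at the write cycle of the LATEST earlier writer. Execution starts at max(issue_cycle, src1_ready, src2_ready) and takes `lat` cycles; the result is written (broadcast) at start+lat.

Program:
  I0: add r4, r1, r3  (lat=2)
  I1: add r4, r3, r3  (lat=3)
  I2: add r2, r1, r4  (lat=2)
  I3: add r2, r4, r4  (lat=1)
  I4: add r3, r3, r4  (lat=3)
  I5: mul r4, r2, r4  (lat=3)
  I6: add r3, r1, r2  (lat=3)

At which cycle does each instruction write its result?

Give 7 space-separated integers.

I0 add r4: issue@1 deps=(None,None) exec_start@1 write@3
I1 add r4: issue@2 deps=(None,None) exec_start@2 write@5
I2 add r2: issue@3 deps=(None,1) exec_start@5 write@7
I3 add r2: issue@4 deps=(1,1) exec_start@5 write@6
I4 add r3: issue@5 deps=(None,1) exec_start@5 write@8
I5 mul r4: issue@6 deps=(3,1) exec_start@6 write@9
I6 add r3: issue@7 deps=(None,3) exec_start@7 write@10

Answer: 3 5 7 6 8 9 10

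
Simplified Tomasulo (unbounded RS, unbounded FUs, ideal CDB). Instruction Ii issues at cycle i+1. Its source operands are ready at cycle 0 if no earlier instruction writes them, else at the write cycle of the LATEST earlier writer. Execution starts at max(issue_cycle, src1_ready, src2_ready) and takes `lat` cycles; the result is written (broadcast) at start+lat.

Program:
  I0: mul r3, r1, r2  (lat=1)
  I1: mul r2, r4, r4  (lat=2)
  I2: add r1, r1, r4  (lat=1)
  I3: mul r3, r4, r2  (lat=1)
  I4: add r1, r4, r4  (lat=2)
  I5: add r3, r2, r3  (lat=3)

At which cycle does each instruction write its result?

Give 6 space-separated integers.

I0 mul r3: issue@1 deps=(None,None) exec_start@1 write@2
I1 mul r2: issue@2 deps=(None,None) exec_start@2 write@4
I2 add r1: issue@3 deps=(None,None) exec_start@3 write@4
I3 mul r3: issue@4 deps=(None,1) exec_start@4 write@5
I4 add r1: issue@5 deps=(None,None) exec_start@5 write@7
I5 add r3: issue@6 deps=(1,3) exec_start@6 write@9

Answer: 2 4 4 5 7 9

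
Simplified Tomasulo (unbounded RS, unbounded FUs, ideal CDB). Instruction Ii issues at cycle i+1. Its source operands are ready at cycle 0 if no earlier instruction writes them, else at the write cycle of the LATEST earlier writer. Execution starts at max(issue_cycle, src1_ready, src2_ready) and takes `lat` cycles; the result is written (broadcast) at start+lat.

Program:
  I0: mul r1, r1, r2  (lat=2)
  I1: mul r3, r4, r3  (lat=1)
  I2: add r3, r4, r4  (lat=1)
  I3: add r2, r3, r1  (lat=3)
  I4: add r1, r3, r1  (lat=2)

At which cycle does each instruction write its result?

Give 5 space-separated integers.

Answer: 3 3 4 7 7

Derivation:
I0 mul r1: issue@1 deps=(None,None) exec_start@1 write@3
I1 mul r3: issue@2 deps=(None,None) exec_start@2 write@3
I2 add r3: issue@3 deps=(None,None) exec_start@3 write@4
I3 add r2: issue@4 deps=(2,0) exec_start@4 write@7
I4 add r1: issue@5 deps=(2,0) exec_start@5 write@7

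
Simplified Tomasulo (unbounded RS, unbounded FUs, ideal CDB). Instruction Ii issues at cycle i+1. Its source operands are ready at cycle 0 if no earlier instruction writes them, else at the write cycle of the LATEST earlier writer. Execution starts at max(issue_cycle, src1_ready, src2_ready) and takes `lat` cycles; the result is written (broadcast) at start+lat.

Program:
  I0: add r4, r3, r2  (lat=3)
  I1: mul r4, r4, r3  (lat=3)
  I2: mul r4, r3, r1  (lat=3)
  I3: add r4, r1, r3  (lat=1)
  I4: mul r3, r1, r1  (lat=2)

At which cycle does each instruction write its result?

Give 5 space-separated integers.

I0 add r4: issue@1 deps=(None,None) exec_start@1 write@4
I1 mul r4: issue@2 deps=(0,None) exec_start@4 write@7
I2 mul r4: issue@3 deps=(None,None) exec_start@3 write@6
I3 add r4: issue@4 deps=(None,None) exec_start@4 write@5
I4 mul r3: issue@5 deps=(None,None) exec_start@5 write@7

Answer: 4 7 6 5 7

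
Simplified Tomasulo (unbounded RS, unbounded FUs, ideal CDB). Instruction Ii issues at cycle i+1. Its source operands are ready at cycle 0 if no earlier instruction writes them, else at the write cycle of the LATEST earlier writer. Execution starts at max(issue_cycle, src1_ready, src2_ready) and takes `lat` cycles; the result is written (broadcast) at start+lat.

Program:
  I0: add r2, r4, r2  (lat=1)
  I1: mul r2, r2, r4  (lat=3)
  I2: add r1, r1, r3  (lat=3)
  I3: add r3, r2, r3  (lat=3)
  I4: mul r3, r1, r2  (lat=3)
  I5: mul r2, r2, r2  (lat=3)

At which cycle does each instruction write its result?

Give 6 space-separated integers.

I0 add r2: issue@1 deps=(None,None) exec_start@1 write@2
I1 mul r2: issue@2 deps=(0,None) exec_start@2 write@5
I2 add r1: issue@3 deps=(None,None) exec_start@3 write@6
I3 add r3: issue@4 deps=(1,None) exec_start@5 write@8
I4 mul r3: issue@5 deps=(2,1) exec_start@6 write@9
I5 mul r2: issue@6 deps=(1,1) exec_start@6 write@9

Answer: 2 5 6 8 9 9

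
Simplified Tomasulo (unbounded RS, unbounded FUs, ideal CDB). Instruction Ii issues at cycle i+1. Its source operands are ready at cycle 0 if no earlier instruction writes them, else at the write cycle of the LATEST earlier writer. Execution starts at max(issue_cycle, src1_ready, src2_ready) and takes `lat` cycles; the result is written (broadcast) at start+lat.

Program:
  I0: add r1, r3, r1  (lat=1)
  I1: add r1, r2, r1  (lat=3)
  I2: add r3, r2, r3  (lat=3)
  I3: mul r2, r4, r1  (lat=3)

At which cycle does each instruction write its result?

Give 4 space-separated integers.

I0 add r1: issue@1 deps=(None,None) exec_start@1 write@2
I1 add r1: issue@2 deps=(None,0) exec_start@2 write@5
I2 add r3: issue@3 deps=(None,None) exec_start@3 write@6
I3 mul r2: issue@4 deps=(None,1) exec_start@5 write@8

Answer: 2 5 6 8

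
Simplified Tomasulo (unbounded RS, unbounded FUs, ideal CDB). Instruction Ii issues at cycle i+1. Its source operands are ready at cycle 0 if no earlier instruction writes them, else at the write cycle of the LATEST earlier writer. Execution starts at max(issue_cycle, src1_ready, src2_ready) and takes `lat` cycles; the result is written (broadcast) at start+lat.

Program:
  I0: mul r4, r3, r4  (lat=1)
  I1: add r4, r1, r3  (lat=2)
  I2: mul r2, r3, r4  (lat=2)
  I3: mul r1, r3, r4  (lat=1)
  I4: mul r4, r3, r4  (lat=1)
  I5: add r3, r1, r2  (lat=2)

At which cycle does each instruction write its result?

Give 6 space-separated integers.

I0 mul r4: issue@1 deps=(None,None) exec_start@1 write@2
I1 add r4: issue@2 deps=(None,None) exec_start@2 write@4
I2 mul r2: issue@3 deps=(None,1) exec_start@4 write@6
I3 mul r1: issue@4 deps=(None,1) exec_start@4 write@5
I4 mul r4: issue@5 deps=(None,1) exec_start@5 write@6
I5 add r3: issue@6 deps=(3,2) exec_start@6 write@8

Answer: 2 4 6 5 6 8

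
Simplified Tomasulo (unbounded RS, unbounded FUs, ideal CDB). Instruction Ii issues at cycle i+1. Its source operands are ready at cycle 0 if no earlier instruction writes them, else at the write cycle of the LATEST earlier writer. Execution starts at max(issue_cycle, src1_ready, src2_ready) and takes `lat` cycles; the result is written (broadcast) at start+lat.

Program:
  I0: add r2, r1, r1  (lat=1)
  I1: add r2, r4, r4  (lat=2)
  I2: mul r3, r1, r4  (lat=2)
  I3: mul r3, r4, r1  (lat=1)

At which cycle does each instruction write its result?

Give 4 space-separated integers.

I0 add r2: issue@1 deps=(None,None) exec_start@1 write@2
I1 add r2: issue@2 deps=(None,None) exec_start@2 write@4
I2 mul r3: issue@3 deps=(None,None) exec_start@3 write@5
I3 mul r3: issue@4 deps=(None,None) exec_start@4 write@5

Answer: 2 4 5 5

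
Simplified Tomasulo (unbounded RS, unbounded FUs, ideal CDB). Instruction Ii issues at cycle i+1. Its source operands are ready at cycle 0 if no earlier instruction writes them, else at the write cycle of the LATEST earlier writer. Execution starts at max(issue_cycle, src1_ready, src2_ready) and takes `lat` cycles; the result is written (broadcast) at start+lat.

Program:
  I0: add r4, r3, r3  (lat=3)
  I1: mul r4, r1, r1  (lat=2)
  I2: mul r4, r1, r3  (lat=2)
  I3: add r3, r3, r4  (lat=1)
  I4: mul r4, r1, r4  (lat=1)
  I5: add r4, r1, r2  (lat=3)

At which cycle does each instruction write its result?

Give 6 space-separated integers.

I0 add r4: issue@1 deps=(None,None) exec_start@1 write@4
I1 mul r4: issue@2 deps=(None,None) exec_start@2 write@4
I2 mul r4: issue@3 deps=(None,None) exec_start@3 write@5
I3 add r3: issue@4 deps=(None,2) exec_start@5 write@6
I4 mul r4: issue@5 deps=(None,2) exec_start@5 write@6
I5 add r4: issue@6 deps=(None,None) exec_start@6 write@9

Answer: 4 4 5 6 6 9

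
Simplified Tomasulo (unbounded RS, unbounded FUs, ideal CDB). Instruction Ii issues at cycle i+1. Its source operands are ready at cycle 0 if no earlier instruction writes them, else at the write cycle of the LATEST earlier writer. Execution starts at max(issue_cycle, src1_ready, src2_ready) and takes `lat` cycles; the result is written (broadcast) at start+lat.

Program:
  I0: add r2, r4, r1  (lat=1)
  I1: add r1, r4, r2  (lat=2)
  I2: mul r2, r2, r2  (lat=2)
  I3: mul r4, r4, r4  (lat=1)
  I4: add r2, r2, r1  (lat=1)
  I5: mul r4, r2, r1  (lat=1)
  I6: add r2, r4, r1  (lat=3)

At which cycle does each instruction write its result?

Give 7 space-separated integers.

Answer: 2 4 5 5 6 7 10

Derivation:
I0 add r2: issue@1 deps=(None,None) exec_start@1 write@2
I1 add r1: issue@2 deps=(None,0) exec_start@2 write@4
I2 mul r2: issue@3 deps=(0,0) exec_start@3 write@5
I3 mul r4: issue@4 deps=(None,None) exec_start@4 write@5
I4 add r2: issue@5 deps=(2,1) exec_start@5 write@6
I5 mul r4: issue@6 deps=(4,1) exec_start@6 write@7
I6 add r2: issue@7 deps=(5,1) exec_start@7 write@10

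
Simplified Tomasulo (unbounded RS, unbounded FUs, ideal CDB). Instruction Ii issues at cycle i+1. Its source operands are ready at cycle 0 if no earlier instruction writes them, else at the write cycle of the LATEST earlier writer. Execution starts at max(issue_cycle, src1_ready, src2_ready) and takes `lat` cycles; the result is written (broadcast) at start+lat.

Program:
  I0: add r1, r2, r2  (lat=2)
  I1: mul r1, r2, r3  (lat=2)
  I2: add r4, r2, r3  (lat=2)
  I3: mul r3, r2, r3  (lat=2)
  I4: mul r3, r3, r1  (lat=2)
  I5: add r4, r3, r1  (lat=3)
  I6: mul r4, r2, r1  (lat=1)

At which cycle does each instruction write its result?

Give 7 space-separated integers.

Answer: 3 4 5 6 8 11 8

Derivation:
I0 add r1: issue@1 deps=(None,None) exec_start@1 write@3
I1 mul r1: issue@2 deps=(None,None) exec_start@2 write@4
I2 add r4: issue@3 deps=(None,None) exec_start@3 write@5
I3 mul r3: issue@4 deps=(None,None) exec_start@4 write@6
I4 mul r3: issue@5 deps=(3,1) exec_start@6 write@8
I5 add r4: issue@6 deps=(4,1) exec_start@8 write@11
I6 mul r4: issue@7 deps=(None,1) exec_start@7 write@8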